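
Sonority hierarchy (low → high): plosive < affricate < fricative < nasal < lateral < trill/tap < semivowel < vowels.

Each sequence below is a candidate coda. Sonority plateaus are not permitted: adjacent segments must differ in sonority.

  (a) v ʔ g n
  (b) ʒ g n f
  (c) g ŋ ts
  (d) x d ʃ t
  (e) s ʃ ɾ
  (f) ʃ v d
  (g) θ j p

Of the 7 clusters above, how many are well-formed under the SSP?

0

(a) sonority 3-1-1-4: ill-formed.
(b) sonority 3-1-4-3: ill-formed.
(c) sonority 1-4-2: ill-formed.
(d) sonority 3-1-3-1: ill-formed.
(e) sonority 3-3-6: ill-formed.
(f) sonority 3-3-1: ill-formed.
(g) sonority 3-7-1: ill-formed.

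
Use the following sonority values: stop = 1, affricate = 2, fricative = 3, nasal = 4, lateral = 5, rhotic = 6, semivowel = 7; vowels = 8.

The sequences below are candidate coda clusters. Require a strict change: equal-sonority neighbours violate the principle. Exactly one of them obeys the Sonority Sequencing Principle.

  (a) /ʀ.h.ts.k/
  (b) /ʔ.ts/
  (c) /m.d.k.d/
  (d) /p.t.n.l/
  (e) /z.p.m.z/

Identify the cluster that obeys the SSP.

(a) 6-3-2-1 → obeys
(b) 1-2 → violates
(c) 4-1-1-1 → violates
(d) 1-1-4-5 → violates
(e) 3-1-4-3 → violates

a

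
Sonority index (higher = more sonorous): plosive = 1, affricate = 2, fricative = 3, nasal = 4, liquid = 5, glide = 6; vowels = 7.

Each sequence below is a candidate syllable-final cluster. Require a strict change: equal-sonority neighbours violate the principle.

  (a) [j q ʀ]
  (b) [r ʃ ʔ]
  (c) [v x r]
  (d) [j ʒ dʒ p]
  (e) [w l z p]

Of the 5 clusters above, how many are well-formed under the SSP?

(a) 6-1-5 → violates
(b) 5-3-1 → obeys
(c) 3-3-5 → violates
(d) 6-3-2-1 → obeys
(e) 6-5-3-1 → obeys

3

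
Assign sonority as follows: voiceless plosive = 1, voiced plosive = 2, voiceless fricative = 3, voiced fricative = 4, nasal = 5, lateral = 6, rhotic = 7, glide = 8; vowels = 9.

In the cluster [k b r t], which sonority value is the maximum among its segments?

/k/ — voiceless plosive, sonority 1.
/b/ — voiced plosive, sonority 2.
/r/ — rhotic, sonority 7.
/t/ — voiceless plosive, sonority 1.
The maximum is 7.

7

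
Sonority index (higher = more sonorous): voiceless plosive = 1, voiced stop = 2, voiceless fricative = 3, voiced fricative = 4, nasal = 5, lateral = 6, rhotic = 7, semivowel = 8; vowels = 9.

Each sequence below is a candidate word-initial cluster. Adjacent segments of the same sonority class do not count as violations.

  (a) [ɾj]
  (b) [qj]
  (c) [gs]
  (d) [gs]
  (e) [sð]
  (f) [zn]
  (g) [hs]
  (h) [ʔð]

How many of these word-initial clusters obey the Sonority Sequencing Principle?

8

(a) sonority 7-8: well-formed.
(b) sonority 1-8: well-formed.
(c) sonority 2-3: well-formed.
(d) sonority 2-3: well-formed.
(e) sonority 3-4: well-formed.
(f) sonority 4-5: well-formed.
(g) sonority 3-3: well-formed.
(h) sonority 1-4: well-formed.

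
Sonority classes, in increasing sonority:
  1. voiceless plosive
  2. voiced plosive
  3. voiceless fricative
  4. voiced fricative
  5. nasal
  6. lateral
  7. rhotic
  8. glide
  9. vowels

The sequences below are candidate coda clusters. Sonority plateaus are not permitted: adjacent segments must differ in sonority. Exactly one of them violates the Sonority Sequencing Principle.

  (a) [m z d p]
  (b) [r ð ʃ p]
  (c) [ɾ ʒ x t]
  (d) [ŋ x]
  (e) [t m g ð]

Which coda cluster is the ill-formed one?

e

(a) sonority 5-4-2-1: well-formed.
(b) sonority 7-4-3-1: well-formed.
(c) sonority 7-4-3-1: well-formed.
(d) sonority 5-3: well-formed.
(e) sonority 1-5-2-4: ill-formed.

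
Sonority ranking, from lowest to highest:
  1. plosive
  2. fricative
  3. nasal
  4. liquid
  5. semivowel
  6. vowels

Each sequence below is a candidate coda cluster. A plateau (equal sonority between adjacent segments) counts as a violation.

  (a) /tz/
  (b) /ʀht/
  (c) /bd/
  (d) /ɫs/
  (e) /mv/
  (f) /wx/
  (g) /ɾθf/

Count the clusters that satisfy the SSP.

4

(a) /tz/: profile 1-2 — violates.
(b) /ʀht/: profile 4-2-1 — obeys.
(c) /bd/: profile 1-1 — violates.
(d) /ɫs/: profile 4-2 — obeys.
(e) /mv/: profile 3-2 — obeys.
(f) /wx/: profile 5-2 — obeys.
(g) /ɾθf/: profile 4-2-2 — violates.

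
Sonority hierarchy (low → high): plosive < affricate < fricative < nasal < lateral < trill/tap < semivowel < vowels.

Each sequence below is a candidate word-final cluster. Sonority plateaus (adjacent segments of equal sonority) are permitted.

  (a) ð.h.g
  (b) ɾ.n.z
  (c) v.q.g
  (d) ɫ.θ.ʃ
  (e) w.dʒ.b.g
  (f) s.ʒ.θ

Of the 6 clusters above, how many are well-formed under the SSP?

6

(a) sonority 3-3-1: well-formed.
(b) sonority 6-4-3: well-formed.
(c) sonority 3-1-1: well-formed.
(d) sonority 5-3-3: well-formed.
(e) sonority 7-2-1-1: well-formed.
(f) sonority 3-3-3: well-formed.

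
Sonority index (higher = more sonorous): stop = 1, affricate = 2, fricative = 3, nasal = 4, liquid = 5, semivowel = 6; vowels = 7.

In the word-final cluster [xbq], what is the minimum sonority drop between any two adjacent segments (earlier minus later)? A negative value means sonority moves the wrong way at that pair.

/x/ — fricative, sonority 3.
/b/ — stop, sonority 1.
/q/ — stop, sonority 1.
/x/→/b/: change +2.
/b/→/q/: change +0.
Minimum = 0.

0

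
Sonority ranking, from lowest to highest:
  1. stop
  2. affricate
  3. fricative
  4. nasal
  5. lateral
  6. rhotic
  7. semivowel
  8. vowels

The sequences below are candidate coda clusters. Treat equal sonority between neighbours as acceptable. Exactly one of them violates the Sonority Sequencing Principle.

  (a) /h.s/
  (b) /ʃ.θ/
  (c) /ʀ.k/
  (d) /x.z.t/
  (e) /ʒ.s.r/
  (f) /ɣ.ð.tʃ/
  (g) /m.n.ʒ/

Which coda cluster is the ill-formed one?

e

(a) /h.s/: profile 3-3 — obeys.
(b) /ʃ.θ/: profile 3-3 — obeys.
(c) /ʀ.k/: profile 6-1 — obeys.
(d) /x.z.t/: profile 3-3-1 — obeys.
(e) /ʒ.s.r/: profile 3-3-6 — violates.
(f) /ɣ.ð.tʃ/: profile 3-3-2 — obeys.
(g) /m.n.ʒ/: profile 4-4-3 — obeys.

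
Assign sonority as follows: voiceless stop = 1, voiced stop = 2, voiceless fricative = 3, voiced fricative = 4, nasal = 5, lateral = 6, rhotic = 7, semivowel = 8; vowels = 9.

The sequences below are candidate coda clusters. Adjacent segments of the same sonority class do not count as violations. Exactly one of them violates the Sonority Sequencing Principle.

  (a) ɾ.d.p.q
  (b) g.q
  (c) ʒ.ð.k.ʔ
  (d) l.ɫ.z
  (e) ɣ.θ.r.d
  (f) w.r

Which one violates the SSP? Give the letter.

(a) sonority 7-2-1-1: well-formed.
(b) sonority 2-1: well-formed.
(c) sonority 4-4-1-1: well-formed.
(d) sonority 6-6-4: well-formed.
(e) sonority 4-3-7-2: ill-formed.
(f) sonority 8-7: well-formed.

e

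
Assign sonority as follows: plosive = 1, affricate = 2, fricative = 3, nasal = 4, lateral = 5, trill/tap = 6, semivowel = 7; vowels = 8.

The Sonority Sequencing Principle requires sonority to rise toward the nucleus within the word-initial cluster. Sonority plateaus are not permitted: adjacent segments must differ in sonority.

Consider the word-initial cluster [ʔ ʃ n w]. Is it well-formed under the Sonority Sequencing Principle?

/ʔ/ — plosive, sonority 1.
/ʃ/ — fricative, sonority 3.
/n/ — nasal, sonority 4.
/w/ — semivowel, sonority 7.
The profile 1-3-4-7 strictly rises, so the word-initial cluster satisfies the SSP.

yes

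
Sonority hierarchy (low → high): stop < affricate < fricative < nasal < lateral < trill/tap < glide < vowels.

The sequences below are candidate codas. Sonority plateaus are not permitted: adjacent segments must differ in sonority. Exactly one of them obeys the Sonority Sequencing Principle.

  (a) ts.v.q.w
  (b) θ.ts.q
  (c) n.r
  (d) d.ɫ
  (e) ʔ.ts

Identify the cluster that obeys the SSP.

(a) ts.v.q.w: profile 2-3-1-7 — violates.
(b) θ.ts.q: profile 3-2-1 — obeys.
(c) n.r: profile 4-6 — violates.
(d) d.ɫ: profile 1-5 — violates.
(e) ʔ.ts: profile 1-2 — violates.

b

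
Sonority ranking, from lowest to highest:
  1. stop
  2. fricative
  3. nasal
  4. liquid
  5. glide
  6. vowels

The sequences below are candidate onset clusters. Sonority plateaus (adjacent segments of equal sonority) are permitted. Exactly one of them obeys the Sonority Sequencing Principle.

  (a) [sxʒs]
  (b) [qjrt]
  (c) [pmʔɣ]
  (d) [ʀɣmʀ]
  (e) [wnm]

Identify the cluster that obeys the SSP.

(a) sonority 2-2-2-2: well-formed.
(b) sonority 1-5-4-1: ill-formed.
(c) sonority 1-3-1-2: ill-formed.
(d) sonority 4-2-3-4: ill-formed.
(e) sonority 5-3-3: ill-formed.

a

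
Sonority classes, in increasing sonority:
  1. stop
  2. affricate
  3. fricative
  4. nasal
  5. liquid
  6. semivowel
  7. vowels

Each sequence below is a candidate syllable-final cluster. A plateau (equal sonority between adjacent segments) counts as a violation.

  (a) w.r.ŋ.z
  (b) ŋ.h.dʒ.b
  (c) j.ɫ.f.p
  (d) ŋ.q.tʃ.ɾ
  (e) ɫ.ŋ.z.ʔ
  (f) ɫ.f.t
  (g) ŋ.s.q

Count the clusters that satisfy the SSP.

(a) sonority 6-5-4-3: well-formed.
(b) sonority 4-3-2-1: well-formed.
(c) sonority 6-5-3-1: well-formed.
(d) sonority 4-1-2-5: ill-formed.
(e) sonority 5-4-3-1: well-formed.
(f) sonority 5-3-1: well-formed.
(g) sonority 4-3-1: well-formed.

6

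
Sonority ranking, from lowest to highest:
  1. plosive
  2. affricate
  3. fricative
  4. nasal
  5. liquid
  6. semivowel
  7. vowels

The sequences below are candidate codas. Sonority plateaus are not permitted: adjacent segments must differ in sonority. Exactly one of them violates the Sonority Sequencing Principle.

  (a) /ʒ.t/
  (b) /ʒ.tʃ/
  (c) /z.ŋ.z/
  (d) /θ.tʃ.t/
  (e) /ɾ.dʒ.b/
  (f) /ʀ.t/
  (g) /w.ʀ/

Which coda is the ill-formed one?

(a) 3-1 → obeys
(b) 3-2 → obeys
(c) 3-4-3 → violates
(d) 3-2-1 → obeys
(e) 5-2-1 → obeys
(f) 5-1 → obeys
(g) 6-5 → obeys

c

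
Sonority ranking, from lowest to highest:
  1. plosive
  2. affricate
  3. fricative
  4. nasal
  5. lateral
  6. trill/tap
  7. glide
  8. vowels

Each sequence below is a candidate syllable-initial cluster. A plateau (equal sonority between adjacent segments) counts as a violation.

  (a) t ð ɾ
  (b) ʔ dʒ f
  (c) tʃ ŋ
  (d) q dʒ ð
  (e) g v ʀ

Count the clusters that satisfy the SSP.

(a) 1-3-6 → obeys
(b) 1-2-3 → obeys
(c) 2-4 → obeys
(d) 1-2-3 → obeys
(e) 1-3-6 → obeys

5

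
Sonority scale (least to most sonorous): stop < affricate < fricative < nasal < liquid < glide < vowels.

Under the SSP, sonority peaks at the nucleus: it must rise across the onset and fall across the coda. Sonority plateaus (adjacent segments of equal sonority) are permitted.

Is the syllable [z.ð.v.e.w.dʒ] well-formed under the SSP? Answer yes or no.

Onset: /z/ is a fricative (sonority 3), /ð/ is a fricative (sonority 3), /v/ is a fricative (sonority 3); then the nucleus /e/ (sonority 7).
Onset profile 3-3-3-7 — rises to the nucleus.
Coda: /w/ is a glide (sonority 6), /dʒ/ is an affricate (sonority 2).
Coda profile 7-6-2 — falls from the nucleus.

yes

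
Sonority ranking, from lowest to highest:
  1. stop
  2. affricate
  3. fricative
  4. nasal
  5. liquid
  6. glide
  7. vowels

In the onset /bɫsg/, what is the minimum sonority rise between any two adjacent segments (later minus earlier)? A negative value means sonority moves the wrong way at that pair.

/b/ is a stop (sonority 1).
/ɫ/ is a liquid (sonority 5).
/s/ is a fricative (sonority 3).
/g/ is a stop (sonority 1).
/b/→/ɫ/: change +4.
/ɫ/→/s/: change -2.
/s/→/g/: change -2.
Minimum = -2.

-2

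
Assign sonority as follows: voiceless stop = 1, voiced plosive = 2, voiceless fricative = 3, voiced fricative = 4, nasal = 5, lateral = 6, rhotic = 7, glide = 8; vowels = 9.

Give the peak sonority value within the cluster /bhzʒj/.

/b/: voiced plosive = 2.
/h/: voiceless fricative = 3.
/z/: voiced fricative = 4.
/ʒ/: voiced fricative = 4.
/j/: glide = 8.
The maximum is 8.

8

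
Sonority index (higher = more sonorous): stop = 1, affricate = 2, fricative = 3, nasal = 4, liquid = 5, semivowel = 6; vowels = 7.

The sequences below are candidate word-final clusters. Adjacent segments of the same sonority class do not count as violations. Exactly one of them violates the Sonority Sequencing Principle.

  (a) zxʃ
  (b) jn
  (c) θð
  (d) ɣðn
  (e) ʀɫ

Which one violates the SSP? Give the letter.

(a) zxʃ: profile 3-3-3 — obeys.
(b) jn: profile 6-4 — obeys.
(c) θð: profile 3-3 — obeys.
(d) ɣðn: profile 3-3-4 — violates.
(e) ʀɫ: profile 5-5 — obeys.

d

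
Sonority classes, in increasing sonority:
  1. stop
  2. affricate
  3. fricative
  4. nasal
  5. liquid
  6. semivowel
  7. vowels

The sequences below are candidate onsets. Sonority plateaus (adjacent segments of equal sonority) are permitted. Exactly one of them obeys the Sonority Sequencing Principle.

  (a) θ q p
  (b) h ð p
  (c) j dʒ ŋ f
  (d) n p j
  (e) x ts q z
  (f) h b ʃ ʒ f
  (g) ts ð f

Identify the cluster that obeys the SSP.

(a) 3-1-1 → violates
(b) 3-3-1 → violates
(c) 6-2-4-3 → violates
(d) 4-1-6 → violates
(e) 3-2-1-3 → violates
(f) 3-1-3-3-3 → violates
(g) 2-3-3 → obeys

g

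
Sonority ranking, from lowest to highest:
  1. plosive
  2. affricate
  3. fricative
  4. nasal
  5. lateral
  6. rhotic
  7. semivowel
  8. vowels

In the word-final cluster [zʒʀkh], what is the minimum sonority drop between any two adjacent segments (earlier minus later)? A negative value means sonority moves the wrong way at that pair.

/z/ is a fricative (sonority 3).
/ʒ/ is a fricative (sonority 3).
/ʀ/ is a rhotic (sonority 6).
/k/ is a plosive (sonority 1).
/h/ is a fricative (sonority 3).
/z/→/ʒ/: change +0.
/ʒ/→/ʀ/: change -3.
/ʀ/→/k/: change +5.
/k/→/h/: change -2.
Minimum = -3.

-3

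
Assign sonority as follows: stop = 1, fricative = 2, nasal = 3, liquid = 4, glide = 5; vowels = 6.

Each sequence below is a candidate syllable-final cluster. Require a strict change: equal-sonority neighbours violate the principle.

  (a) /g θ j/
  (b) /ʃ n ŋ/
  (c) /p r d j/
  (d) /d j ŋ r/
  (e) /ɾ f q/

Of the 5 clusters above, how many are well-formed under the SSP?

1

(a) 1-2-5 → violates
(b) 2-3-3 → violates
(c) 1-4-1-5 → violates
(d) 1-5-3-4 → violates
(e) 4-2-1 → obeys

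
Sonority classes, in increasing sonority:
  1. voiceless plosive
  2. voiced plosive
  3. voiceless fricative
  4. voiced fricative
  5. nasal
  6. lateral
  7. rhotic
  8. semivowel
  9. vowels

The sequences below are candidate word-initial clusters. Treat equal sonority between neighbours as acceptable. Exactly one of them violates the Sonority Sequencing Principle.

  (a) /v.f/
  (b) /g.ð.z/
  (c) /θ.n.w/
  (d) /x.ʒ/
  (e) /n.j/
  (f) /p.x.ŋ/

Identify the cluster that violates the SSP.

(a) /v.f/: profile 4-3 — violates.
(b) /g.ð.z/: profile 2-4-4 — obeys.
(c) /θ.n.w/: profile 3-5-8 — obeys.
(d) /x.ʒ/: profile 3-4 — obeys.
(e) /n.j/: profile 5-8 — obeys.
(f) /p.x.ŋ/: profile 1-3-5 — obeys.

a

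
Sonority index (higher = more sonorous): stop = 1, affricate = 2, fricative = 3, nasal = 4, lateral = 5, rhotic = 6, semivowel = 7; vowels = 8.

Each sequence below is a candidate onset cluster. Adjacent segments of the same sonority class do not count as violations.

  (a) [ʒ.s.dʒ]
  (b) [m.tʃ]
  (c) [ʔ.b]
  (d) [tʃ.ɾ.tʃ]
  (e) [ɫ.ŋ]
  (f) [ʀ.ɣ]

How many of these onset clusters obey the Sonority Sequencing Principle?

1

(a) [ʒ.s.dʒ]: profile 3-3-2 — violates.
(b) [m.tʃ]: profile 4-2 — violates.
(c) [ʔ.b]: profile 1-1 — obeys.
(d) [tʃ.ɾ.tʃ]: profile 2-6-2 — violates.
(e) [ɫ.ŋ]: profile 5-4 — violates.
(f) [ʀ.ɣ]: profile 6-3 — violates.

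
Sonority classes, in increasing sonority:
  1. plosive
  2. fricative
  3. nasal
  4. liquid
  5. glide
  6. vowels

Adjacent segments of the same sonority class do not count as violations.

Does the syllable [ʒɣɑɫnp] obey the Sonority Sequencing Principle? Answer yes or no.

Onset: /ʒ/ is a fricative (sonority 2), /ɣ/ is a fricative (sonority 2); then the nucleus /ɑ/ (sonority 6).
Onset profile 2-2-6 — rises to the nucleus.
Coda: /ɫ/ is a liquid (sonority 4), /n/ is a nasal (sonority 3), /p/ is a plosive (sonority 1).
Coda profile 6-4-3-1 — falls from the nucleus.

yes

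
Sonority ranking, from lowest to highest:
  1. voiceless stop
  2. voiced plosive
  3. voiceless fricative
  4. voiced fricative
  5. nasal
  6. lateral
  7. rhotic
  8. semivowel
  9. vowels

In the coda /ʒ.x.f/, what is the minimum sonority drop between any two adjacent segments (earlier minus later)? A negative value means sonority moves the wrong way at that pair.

/ʒ/: voiced fricative = 4.
/x/: voiceless fricative = 3.
/f/: voiceless fricative = 3.
/ʒ/→/x/: change +1.
/x/→/f/: change +0.
Minimum = 0.

0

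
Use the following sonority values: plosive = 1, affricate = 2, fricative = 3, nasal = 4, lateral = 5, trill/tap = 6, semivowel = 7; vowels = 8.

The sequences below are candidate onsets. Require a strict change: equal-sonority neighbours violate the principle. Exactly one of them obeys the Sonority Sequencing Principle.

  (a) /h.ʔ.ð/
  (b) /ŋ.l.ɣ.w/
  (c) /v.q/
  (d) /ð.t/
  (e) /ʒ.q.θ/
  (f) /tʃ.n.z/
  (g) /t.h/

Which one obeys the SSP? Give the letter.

(a) /h.ʔ.ð/: profile 3-1-3 — violates.
(b) /ŋ.l.ɣ.w/: profile 4-5-3-7 — violates.
(c) /v.q/: profile 3-1 — violates.
(d) /ð.t/: profile 3-1 — violates.
(e) /ʒ.q.θ/: profile 3-1-3 — violates.
(f) /tʃ.n.z/: profile 2-4-3 — violates.
(g) /t.h/: profile 1-3 — obeys.

g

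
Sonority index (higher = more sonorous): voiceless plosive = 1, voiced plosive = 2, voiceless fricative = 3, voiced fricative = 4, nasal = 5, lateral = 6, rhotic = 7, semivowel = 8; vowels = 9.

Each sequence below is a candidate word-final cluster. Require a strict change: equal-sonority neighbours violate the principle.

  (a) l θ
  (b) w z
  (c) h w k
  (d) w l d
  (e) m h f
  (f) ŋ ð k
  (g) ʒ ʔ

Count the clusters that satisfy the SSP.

(a) l θ: profile 6-3 — obeys.
(b) w z: profile 8-4 — obeys.
(c) h w k: profile 3-8-1 — violates.
(d) w l d: profile 8-6-2 — obeys.
(e) m h f: profile 5-3-3 — violates.
(f) ŋ ð k: profile 5-4-1 — obeys.
(g) ʒ ʔ: profile 4-1 — obeys.

5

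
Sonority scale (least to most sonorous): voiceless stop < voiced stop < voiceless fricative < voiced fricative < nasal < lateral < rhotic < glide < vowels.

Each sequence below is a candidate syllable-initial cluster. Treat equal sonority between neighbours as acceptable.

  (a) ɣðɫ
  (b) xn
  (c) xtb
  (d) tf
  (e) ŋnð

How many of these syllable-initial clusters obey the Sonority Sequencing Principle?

3

(a) ɣðɫ: profile 4-4-6 — obeys.
(b) xn: profile 3-5 — obeys.
(c) xtb: profile 3-1-2 — violates.
(d) tf: profile 1-3 — obeys.
(e) ŋnð: profile 5-5-4 — violates.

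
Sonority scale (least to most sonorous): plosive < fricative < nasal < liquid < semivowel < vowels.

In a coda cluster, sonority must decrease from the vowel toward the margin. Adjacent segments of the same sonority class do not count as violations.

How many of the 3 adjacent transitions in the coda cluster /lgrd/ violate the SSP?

1

/l/ — liquid, sonority 4.
/g/ — plosive, sonority 1.
/r/ — liquid, sonority 4.
/d/ — plosive, sonority 1.
/l/→/g/: 4→1 (falls) — ok.
/g/→/r/: 1→4 (does not fall) — violation.
/r/→/d/: 4→1 (falls) — ok.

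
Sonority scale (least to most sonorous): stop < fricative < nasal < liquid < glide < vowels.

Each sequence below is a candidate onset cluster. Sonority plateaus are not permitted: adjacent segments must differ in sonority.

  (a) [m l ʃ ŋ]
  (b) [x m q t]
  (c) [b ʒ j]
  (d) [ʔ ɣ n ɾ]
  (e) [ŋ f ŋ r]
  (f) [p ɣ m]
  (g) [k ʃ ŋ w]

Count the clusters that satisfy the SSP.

(a) 3-4-2-3 → violates
(b) 2-3-1-1 → violates
(c) 1-2-5 → obeys
(d) 1-2-3-4 → obeys
(e) 3-2-3-4 → violates
(f) 1-2-3 → obeys
(g) 1-2-3-5 → obeys

4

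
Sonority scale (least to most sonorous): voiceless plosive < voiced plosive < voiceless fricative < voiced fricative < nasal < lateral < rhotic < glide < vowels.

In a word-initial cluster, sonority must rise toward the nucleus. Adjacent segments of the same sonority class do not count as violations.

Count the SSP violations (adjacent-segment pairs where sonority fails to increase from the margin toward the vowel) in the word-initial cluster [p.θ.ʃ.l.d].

1

/p/: voiceless plosive = 1.
/θ/: voiceless fricative = 3.
/ʃ/: voiceless fricative = 3.
/l/: lateral = 6.
/d/: voiced plosive = 2.
/p/→/θ/: 1→3 (rises) — ok.
/θ/→/ʃ/: 3→3 (plateau, allowed) — ok.
/ʃ/→/l/: 3→6 (rises) — ok.
/l/→/d/: 6→2 (does not rise) — violation.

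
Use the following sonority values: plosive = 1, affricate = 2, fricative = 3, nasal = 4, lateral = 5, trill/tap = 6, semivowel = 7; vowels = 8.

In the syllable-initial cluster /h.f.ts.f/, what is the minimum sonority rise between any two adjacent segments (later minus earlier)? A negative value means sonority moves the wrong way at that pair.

-1

/h/ — fricative, sonority 3.
/f/ — fricative, sonority 3.
/ts/ — affricate, sonority 2.
/f/ — fricative, sonority 3.
/h/→/f/: change +0.
/f/→/ts/: change -1.
/ts/→/f/: change +1.
Minimum = -1.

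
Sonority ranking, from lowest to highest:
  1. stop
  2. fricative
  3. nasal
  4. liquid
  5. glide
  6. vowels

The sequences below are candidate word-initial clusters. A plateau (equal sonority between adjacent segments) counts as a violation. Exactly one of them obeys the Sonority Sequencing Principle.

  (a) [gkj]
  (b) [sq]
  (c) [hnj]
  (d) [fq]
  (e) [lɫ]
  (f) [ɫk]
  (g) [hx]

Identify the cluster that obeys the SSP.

c

(a) 1-1-5 → violates
(b) 2-1 → violates
(c) 2-3-5 → obeys
(d) 2-1 → violates
(e) 4-4 → violates
(f) 4-1 → violates
(g) 2-2 → violates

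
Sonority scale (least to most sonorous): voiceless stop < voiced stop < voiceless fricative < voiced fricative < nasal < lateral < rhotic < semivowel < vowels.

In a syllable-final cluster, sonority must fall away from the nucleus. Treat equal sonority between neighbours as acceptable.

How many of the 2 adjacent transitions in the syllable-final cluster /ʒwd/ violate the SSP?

/ʒ/: voiced fricative = 4.
/w/: semivowel = 8.
/d/: voiced stop = 2.
/ʒ/→/w/: 4→8 (does not fall) — violation.
/w/→/d/: 8→2 (falls) — ok.

1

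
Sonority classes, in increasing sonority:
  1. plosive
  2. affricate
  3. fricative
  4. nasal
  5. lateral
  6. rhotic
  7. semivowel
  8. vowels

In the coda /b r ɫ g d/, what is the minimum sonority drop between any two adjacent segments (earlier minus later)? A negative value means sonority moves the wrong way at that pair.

/b/ is a plosive (sonority 1).
/r/ is a rhotic (sonority 6).
/ɫ/ is a lateral (sonority 5).
/g/ is a plosive (sonority 1).
/d/ is a plosive (sonority 1).
/b/→/r/: change -5.
/r/→/ɫ/: change +1.
/ɫ/→/g/: change +4.
/g/→/d/: change +0.
Minimum = -5.

-5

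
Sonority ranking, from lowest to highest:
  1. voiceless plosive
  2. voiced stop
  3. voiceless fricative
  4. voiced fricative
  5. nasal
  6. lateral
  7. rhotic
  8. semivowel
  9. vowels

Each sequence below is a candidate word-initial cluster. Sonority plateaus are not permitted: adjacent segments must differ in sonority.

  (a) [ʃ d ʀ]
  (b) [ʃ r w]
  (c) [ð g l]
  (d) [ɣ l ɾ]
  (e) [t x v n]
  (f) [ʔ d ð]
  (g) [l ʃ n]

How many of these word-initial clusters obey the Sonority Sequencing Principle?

4

(a) sonority 3-2-7: ill-formed.
(b) sonority 3-7-8: well-formed.
(c) sonority 4-2-6: ill-formed.
(d) sonority 4-6-7: well-formed.
(e) sonority 1-3-4-5: well-formed.
(f) sonority 1-2-4: well-formed.
(g) sonority 6-3-5: ill-formed.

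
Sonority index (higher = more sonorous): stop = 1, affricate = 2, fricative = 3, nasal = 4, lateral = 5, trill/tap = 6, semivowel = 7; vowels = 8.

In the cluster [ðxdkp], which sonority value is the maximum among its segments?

3

/ð/ is a fricative (sonority 3).
/x/ is a fricative (sonority 3).
/d/ is a stop (sonority 1).
/k/ is a stop (sonority 1).
/p/ is a stop (sonority 1).
The maximum is 3.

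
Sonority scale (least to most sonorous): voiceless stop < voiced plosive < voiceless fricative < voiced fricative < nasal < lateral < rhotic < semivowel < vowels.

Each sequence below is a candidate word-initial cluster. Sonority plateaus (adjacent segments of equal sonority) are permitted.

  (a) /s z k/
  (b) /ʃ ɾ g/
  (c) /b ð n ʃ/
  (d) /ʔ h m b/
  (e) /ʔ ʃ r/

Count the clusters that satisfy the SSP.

(a) /s z k/: profile 3-4-1 — violates.
(b) /ʃ ɾ g/: profile 3-7-2 — violates.
(c) /b ð n ʃ/: profile 2-4-5-3 — violates.
(d) /ʔ h m b/: profile 1-3-5-2 — violates.
(e) /ʔ ʃ r/: profile 1-3-7 — obeys.

1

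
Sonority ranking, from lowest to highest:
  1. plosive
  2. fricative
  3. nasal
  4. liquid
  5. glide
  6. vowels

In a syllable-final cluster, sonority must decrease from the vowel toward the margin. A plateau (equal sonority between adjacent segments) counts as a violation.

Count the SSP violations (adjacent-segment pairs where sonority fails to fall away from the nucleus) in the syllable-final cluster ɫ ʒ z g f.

/ɫ/: liquid = 4.
/ʒ/: fricative = 2.
/z/: fricative = 2.
/g/: plosive = 1.
/f/: fricative = 2.
/ɫ/→/ʒ/: 4→2 (falls) — ok.
/ʒ/→/z/: 2→2 (plateau) — violation.
/z/→/g/: 2→1 (falls) — ok.
/g/→/f/: 1→2 (does not fall) — violation.

2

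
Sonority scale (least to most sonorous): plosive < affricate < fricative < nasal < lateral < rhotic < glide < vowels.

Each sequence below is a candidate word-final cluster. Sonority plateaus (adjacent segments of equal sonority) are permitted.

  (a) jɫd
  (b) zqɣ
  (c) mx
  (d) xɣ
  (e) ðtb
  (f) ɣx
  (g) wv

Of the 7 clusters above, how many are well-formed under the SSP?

6

(a) jɫd: profile 7-5-1 — obeys.
(b) zqɣ: profile 3-1-3 — violates.
(c) mx: profile 4-3 — obeys.
(d) xɣ: profile 3-3 — obeys.
(e) ðtb: profile 3-1-1 — obeys.
(f) ɣx: profile 3-3 — obeys.
(g) wv: profile 7-3 — obeys.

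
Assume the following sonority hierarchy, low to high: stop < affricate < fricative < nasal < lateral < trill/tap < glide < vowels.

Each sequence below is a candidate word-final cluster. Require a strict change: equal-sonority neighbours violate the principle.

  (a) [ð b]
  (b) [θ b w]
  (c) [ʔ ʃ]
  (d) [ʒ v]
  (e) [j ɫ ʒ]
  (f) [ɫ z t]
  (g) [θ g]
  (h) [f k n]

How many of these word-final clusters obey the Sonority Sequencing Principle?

4

(a) 3-1 → obeys
(b) 3-1-7 → violates
(c) 1-3 → violates
(d) 3-3 → violates
(e) 7-5-3 → obeys
(f) 5-3-1 → obeys
(g) 3-1 → obeys
(h) 3-1-4 → violates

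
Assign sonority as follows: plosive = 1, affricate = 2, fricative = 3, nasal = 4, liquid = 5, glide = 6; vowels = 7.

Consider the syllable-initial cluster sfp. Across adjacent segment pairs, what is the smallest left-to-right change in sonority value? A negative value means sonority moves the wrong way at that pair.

-2

/s/ — fricative, sonority 3.
/f/ — fricative, sonority 3.
/p/ — plosive, sonority 1.
/s/→/f/: change +0.
/f/→/p/: change -2.
Minimum = -2.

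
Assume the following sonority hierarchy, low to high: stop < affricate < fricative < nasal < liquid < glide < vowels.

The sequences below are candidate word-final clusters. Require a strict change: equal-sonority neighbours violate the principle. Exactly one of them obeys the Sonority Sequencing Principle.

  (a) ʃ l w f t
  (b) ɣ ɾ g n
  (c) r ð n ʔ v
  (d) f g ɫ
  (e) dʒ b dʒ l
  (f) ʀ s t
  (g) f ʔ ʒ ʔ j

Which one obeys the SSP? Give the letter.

(a) ʃ l w f t: profile 3-5-6-3-1 — violates.
(b) ɣ ɾ g n: profile 3-5-1-4 — violates.
(c) r ð n ʔ v: profile 5-3-4-1-3 — violates.
(d) f g ɫ: profile 3-1-5 — violates.
(e) dʒ b dʒ l: profile 2-1-2-5 — violates.
(f) ʀ s t: profile 5-3-1 — obeys.
(g) f ʔ ʒ ʔ j: profile 3-1-3-1-6 — violates.

f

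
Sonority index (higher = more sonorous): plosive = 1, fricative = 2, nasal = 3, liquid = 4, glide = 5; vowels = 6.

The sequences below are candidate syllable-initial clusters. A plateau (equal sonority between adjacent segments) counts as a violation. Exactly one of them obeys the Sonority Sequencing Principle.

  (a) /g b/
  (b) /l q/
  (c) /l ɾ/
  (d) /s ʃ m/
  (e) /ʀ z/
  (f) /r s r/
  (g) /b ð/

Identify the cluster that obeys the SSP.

g

(a) 1-1 → violates
(b) 4-1 → violates
(c) 4-4 → violates
(d) 2-2-3 → violates
(e) 4-2 → violates
(f) 4-2-4 → violates
(g) 1-2 → obeys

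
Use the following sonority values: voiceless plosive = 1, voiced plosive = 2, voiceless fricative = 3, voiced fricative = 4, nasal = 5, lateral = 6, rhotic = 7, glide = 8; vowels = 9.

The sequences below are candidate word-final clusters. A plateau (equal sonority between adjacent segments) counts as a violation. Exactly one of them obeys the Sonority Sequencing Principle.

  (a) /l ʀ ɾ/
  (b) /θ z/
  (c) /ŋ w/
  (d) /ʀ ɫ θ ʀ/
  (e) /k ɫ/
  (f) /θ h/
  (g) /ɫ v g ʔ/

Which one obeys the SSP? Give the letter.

(a) sonority 6-7-7: ill-formed.
(b) sonority 3-4: ill-formed.
(c) sonority 5-8: ill-formed.
(d) sonority 7-6-3-7: ill-formed.
(e) sonority 1-6: ill-formed.
(f) sonority 3-3: ill-formed.
(g) sonority 6-4-2-1: well-formed.

g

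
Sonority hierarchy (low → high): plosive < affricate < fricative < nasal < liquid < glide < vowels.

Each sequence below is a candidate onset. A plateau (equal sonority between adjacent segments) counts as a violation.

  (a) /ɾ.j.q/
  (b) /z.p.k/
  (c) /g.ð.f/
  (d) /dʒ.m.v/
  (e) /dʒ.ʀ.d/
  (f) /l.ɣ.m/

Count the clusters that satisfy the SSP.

0

(a) 5-6-1 → violates
(b) 3-1-1 → violates
(c) 1-3-3 → violates
(d) 2-4-3 → violates
(e) 2-5-1 → violates
(f) 5-3-4 → violates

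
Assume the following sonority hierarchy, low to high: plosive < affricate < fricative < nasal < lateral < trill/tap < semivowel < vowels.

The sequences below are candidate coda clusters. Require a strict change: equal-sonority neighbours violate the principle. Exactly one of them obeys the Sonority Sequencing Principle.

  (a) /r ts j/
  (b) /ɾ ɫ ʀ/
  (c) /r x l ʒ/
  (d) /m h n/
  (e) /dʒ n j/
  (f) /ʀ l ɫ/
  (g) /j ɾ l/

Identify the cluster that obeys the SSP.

g

(a) /r ts j/: profile 6-2-7 — violates.
(b) /ɾ ɫ ʀ/: profile 6-5-6 — violates.
(c) /r x l ʒ/: profile 6-3-5-3 — violates.
(d) /m h n/: profile 4-3-4 — violates.
(e) /dʒ n j/: profile 2-4-7 — violates.
(f) /ʀ l ɫ/: profile 6-5-5 — violates.
(g) /j ɾ l/: profile 7-6-5 — obeys.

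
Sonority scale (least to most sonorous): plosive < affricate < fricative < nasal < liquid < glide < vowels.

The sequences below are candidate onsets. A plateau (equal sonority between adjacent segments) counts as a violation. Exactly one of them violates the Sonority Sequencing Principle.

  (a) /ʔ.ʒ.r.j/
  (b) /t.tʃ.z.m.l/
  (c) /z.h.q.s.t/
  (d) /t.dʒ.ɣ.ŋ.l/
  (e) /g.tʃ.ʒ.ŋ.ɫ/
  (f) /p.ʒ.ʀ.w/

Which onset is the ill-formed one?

c

(a) sonority 1-3-5-6: well-formed.
(b) sonority 1-2-3-4-5: well-formed.
(c) sonority 3-3-1-3-1: ill-formed.
(d) sonority 1-2-3-4-5: well-formed.
(e) sonority 1-2-3-4-5: well-formed.
(f) sonority 1-3-5-6: well-formed.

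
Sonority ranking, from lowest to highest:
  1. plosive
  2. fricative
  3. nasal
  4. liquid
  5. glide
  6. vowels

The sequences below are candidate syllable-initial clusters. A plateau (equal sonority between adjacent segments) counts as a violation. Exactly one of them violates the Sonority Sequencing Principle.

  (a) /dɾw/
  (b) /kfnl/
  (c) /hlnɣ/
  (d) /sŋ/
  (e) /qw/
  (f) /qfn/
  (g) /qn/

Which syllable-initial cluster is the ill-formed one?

c

(a) /dɾw/: profile 1-4-5 — obeys.
(b) /kfnl/: profile 1-2-3-4 — obeys.
(c) /hlnɣ/: profile 2-4-3-2 — violates.
(d) /sŋ/: profile 2-3 — obeys.
(e) /qw/: profile 1-5 — obeys.
(f) /qfn/: profile 1-2-3 — obeys.
(g) /qn/: profile 1-3 — obeys.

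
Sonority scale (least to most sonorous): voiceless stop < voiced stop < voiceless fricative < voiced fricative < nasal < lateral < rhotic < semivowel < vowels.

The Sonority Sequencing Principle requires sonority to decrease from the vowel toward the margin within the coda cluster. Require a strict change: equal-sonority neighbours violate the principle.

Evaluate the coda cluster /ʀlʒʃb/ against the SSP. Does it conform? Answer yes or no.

/ʀ/ is a rhotic (sonority 7).
/l/ is a lateral (sonority 6).
/ʒ/ is a voiced fricative (sonority 4).
/ʃ/ is a voiceless fricative (sonority 3).
/b/ is a voiced stop (sonority 2).
The profile 7-6-4-3-2 strictly falls, so the coda cluster satisfies the SSP.

yes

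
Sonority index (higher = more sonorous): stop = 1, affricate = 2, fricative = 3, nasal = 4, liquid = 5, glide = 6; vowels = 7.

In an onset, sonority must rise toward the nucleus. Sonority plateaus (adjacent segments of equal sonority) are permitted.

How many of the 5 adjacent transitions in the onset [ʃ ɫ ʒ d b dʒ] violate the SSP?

/ʃ/: fricative = 3.
/ɫ/: liquid = 5.
/ʒ/: fricative = 3.
/d/: stop = 1.
/b/: stop = 1.
/dʒ/: affricate = 2.
/ʃ/→/ɫ/: 3→5 (rises) — ok.
/ɫ/→/ʒ/: 5→3 (does not rise) — violation.
/ʒ/→/d/: 3→1 (does not rise) — violation.
/d/→/b/: 1→1 (plateau, allowed) — ok.
/b/→/dʒ/: 1→2 (rises) — ok.

2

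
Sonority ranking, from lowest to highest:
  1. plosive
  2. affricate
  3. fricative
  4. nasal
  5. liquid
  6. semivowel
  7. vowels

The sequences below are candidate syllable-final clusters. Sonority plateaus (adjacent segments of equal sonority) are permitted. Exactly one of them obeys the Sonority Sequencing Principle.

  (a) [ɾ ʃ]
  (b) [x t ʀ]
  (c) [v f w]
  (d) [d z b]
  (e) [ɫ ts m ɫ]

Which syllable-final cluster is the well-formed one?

a

(a) 5-3 → obeys
(b) 3-1-5 → violates
(c) 3-3-6 → violates
(d) 1-3-1 → violates
(e) 5-2-4-5 → violates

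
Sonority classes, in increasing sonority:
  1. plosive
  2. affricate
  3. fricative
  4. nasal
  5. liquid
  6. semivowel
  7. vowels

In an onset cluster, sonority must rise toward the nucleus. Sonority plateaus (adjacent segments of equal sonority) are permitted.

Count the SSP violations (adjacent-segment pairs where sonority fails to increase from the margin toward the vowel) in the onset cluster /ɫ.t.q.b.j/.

/ɫ/ — liquid, sonority 5.
/t/ — plosive, sonority 1.
/q/ — plosive, sonority 1.
/b/ — plosive, sonority 1.
/j/ — semivowel, sonority 6.
/ɫ/→/t/: 5→1 (does not rise) — violation.
/t/→/q/: 1→1 (plateau, allowed) — ok.
/q/→/b/: 1→1 (plateau, allowed) — ok.
/b/→/j/: 1→6 (rises) — ok.

1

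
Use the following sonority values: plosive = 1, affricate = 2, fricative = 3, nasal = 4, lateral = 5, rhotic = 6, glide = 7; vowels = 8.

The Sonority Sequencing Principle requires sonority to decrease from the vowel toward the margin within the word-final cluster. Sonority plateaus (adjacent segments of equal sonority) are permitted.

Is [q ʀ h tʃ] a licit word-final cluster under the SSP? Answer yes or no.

no

/q/ — plosive, sonority 1.
/ʀ/ — rhotic, sonority 6.
/h/ — fricative, sonority 3.
/tʃ/ — affricate, sonority 2.
The profile is 1-6-3-2. Between /q/ (1) and /ʀ/ (6) sonority does not fall, so the cluster violates the SSP.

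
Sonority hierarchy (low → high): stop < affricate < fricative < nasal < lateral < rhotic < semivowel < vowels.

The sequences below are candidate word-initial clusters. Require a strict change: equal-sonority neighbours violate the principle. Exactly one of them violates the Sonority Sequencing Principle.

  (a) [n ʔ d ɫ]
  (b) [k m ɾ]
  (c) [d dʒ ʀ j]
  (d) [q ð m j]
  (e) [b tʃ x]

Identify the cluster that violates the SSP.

a

(a) sonority 4-1-1-5: ill-formed.
(b) sonority 1-4-6: well-formed.
(c) sonority 1-2-6-7: well-formed.
(d) sonority 1-3-4-7: well-formed.
(e) sonority 1-2-3: well-formed.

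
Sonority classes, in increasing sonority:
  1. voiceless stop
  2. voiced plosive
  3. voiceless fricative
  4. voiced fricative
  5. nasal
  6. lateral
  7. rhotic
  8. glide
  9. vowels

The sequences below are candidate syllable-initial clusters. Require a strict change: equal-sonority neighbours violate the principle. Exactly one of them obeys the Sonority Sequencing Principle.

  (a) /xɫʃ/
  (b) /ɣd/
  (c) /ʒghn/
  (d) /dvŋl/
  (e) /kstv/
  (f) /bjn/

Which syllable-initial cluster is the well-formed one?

(a) 3-6-3 → violates
(b) 4-2 → violates
(c) 4-2-3-5 → violates
(d) 2-4-5-6 → obeys
(e) 1-3-1-4 → violates
(f) 2-8-5 → violates

d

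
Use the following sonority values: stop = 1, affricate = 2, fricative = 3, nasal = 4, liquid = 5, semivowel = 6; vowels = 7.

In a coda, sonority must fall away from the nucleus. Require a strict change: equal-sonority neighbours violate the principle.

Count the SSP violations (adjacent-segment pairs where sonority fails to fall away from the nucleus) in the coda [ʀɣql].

1

/ʀ/ is a liquid (sonority 5).
/ɣ/ is a fricative (sonority 3).
/q/ is a stop (sonority 1).
/l/ is a liquid (sonority 5).
/ʀ/→/ɣ/: 5→3 (falls) — ok.
/ɣ/→/q/: 3→1 (falls) — ok.
/q/→/l/: 1→5 (does not fall) — violation.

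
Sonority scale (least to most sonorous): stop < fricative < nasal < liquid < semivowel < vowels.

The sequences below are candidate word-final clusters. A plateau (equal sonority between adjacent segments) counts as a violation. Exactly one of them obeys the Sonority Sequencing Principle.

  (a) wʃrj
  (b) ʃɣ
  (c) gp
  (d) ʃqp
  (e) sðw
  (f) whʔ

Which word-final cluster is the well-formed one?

f

(a) wʃrj: profile 5-2-4-5 — violates.
(b) ʃɣ: profile 2-2 — violates.
(c) gp: profile 1-1 — violates.
(d) ʃqp: profile 2-1-1 — violates.
(e) sðw: profile 2-2-5 — violates.
(f) whʔ: profile 5-2-1 — obeys.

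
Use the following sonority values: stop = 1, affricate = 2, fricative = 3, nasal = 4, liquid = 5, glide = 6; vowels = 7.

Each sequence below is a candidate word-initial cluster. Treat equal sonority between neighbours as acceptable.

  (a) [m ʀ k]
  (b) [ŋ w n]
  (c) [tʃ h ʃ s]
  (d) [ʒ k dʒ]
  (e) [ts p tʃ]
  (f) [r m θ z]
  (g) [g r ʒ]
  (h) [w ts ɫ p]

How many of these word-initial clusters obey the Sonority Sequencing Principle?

(a) 4-5-1 → violates
(b) 4-6-4 → violates
(c) 2-3-3-3 → obeys
(d) 3-1-2 → violates
(e) 2-1-2 → violates
(f) 5-4-3-3 → violates
(g) 1-5-3 → violates
(h) 6-2-5-1 → violates

1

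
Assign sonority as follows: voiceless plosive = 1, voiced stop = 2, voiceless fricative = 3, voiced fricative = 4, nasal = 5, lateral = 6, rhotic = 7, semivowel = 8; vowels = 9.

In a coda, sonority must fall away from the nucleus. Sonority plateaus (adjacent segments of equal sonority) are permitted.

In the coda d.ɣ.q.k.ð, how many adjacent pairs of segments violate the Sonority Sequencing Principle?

2

/d/ — voiced stop, sonority 2.
/ɣ/ — voiced fricative, sonority 4.
/q/ — voiceless plosive, sonority 1.
/k/ — voiceless plosive, sonority 1.
/ð/ — voiced fricative, sonority 4.
/d/→/ɣ/: 2→4 (does not fall) — violation.
/ɣ/→/q/: 4→1 (falls) — ok.
/q/→/k/: 1→1 (plateau, allowed) — ok.
/k/→/ð/: 1→4 (does not fall) — violation.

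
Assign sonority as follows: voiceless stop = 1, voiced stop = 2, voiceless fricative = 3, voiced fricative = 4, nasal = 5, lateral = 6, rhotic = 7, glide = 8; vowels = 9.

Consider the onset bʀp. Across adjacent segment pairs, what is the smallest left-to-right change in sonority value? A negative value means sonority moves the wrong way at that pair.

/b/ is a voiced stop (sonority 2).
/ʀ/ is a rhotic (sonority 7).
/p/ is a voiceless stop (sonority 1).
/b/→/ʀ/: change +5.
/ʀ/→/p/: change -6.
Minimum = -6.

-6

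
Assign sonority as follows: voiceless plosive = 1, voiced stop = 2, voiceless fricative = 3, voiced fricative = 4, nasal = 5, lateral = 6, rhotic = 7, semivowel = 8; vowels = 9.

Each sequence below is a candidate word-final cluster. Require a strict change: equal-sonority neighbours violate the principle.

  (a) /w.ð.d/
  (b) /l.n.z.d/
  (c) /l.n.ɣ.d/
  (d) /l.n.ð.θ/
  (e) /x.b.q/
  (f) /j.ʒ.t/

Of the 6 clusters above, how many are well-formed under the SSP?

6

(a) sonority 8-4-2: well-formed.
(b) sonority 6-5-4-2: well-formed.
(c) sonority 6-5-4-2: well-formed.
(d) sonority 6-5-4-3: well-formed.
(e) sonority 3-2-1: well-formed.
(f) sonority 8-4-1: well-formed.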